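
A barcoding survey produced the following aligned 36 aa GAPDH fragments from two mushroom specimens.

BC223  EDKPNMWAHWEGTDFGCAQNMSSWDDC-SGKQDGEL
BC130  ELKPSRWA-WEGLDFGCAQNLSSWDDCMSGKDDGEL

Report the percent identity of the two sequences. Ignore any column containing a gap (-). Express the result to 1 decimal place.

Excluding the 2 gap columns leaves 34 comparable sites.
The sequences differ at positions 2 (D/L), 5 (N/S), 6 (M/R), 13 (T/L), 21 (M/L), 32 (Q/D).
28 of the 34 comparable sites match, so the percent identity is 28/34 × 100 = 82.4%.

82.4%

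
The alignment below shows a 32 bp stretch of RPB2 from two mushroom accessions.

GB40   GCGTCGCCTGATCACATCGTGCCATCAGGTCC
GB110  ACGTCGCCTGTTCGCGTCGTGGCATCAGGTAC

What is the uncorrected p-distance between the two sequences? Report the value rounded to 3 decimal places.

The sequences differ at positions 1 (G/A), 11 (A/T), 14 (A/G), 16 (A/G), 22 (C/G), 31 (C/A).
There are 6 differences over 32 sites, so p = 6/32 = 0.188.

0.188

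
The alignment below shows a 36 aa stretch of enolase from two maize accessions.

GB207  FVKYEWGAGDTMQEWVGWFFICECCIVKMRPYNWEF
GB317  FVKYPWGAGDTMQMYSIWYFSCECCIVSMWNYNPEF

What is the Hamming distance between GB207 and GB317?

11

Differing sites — 5:E/P; 14:E/M; 15:W/Y; 16:V/S; 17:G/I; 19:F/Y; 21:I/S; 28:K/S; 30:R/W; 31:P/N; 34:W/P.
That gives 11 mismatches out of 36 aligned sites, so the Hamming distance is 11.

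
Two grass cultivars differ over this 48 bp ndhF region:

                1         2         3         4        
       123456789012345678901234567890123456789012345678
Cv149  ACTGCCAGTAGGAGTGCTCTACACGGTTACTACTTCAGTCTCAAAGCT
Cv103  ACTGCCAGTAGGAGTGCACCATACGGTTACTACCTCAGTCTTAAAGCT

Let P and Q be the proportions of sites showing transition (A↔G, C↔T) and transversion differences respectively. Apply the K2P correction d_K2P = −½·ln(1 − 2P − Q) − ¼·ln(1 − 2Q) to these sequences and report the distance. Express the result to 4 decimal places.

The sequences differ at positions 18 (T/A, transversion), 20 (T/C, transition), 22 (C/T, transition), 34 (T/C, transition), 42 (C/T, transition).
Of the 5 differences, 4 transitions and 1 transversion over 48 sites: P = 4/48 = 0.083333, Q = 1/48 = 0.020833.
d = −0.5·ln(0.812501) − 0.25·ln(0.958334) = −0.5·(-0.207638) − 0.25·(-0.042559) = 0.1145.

0.1145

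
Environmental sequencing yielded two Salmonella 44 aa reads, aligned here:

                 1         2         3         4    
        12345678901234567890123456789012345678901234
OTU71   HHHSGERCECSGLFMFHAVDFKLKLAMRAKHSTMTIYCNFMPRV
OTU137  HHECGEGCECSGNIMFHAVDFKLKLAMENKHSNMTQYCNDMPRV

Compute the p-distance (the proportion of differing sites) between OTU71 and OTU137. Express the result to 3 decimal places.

The sequences differ at positions 3 (H/E), 4 (S/C), 7 (R/G), 13 (L/N), 14 (F/I), 28 (R/E), 29 (A/N), 33 (T/N), 36 (I/Q), 40 (F/D).
There are 10 differences over 44 sites, so p = 10/44 = 0.227.

0.227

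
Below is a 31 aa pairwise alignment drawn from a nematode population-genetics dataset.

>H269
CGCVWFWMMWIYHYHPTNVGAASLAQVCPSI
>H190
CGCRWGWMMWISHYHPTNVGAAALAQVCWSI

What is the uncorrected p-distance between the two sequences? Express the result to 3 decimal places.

Mismatches occur at site 4 (V→R), site 6 (F→G), site 12 (Y→S), site 23 (S→A), site 29 (P→W).
There are 5 differences over 31 sites, so p = 5/31 = 0.161.

0.161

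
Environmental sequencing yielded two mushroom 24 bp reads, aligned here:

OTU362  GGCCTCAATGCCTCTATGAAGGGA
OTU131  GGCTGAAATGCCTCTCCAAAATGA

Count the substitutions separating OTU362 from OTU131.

The sequences differ at positions 4 (C/T), 5 (T/G), 6 (C/A), 16 (A/C), 17 (T/C), 18 (G/A), 21 (G/A), 22 (G/T).
That gives 8 mismatches out of 24 aligned sites, so the Hamming distance is 8.

8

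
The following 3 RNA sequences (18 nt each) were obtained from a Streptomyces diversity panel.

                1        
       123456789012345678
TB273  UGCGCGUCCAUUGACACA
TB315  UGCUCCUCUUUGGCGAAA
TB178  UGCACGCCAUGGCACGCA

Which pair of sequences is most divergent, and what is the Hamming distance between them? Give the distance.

Pairwise Hamming distances:
  TB273 vs TB315: 8
  TB273 vs TB178: 8
  TB315 vs TB178: 10
The largest is 10, between TB315 and TB178.

10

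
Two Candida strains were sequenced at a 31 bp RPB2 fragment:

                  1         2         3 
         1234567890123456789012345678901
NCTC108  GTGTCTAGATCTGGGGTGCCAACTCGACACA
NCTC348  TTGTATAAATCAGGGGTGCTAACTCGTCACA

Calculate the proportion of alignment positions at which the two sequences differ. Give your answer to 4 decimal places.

0.1935

Mismatches occur at site 1 (G↔T), site 5 (C↔A), site 8 (G↔A), site 12 (T↔A), site 20 (C↔T), site 27 (A↔T).
There are 6 differences over 31 sites, so p = 6/31 = 0.1935.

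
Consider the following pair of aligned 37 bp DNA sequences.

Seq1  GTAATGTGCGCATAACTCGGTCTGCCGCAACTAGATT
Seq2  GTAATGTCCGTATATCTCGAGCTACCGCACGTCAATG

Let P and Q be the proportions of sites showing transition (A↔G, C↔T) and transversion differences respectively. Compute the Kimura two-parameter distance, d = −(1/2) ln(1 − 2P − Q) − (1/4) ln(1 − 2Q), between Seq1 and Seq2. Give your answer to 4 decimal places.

The sequences differ at positions 8 (G/C, transversion), 11 (C/T, transition), 15 (A/T, transversion), 20 (G/A, transition), 21 (T/G, transversion), 24 (G/A, transition), 30 (A/C, transversion), 31 (C/G, transversion), 33 (A/C, transversion), 34 (G/A, transition), 37 (T/G, transversion).
Of the 11 differences, 4 transitions and 7 transversions over 37 sites: P = 4/37 = 0.108108, Q = 7/37 = 0.189189.
d = −0.5·ln(0.594595) − 0.25·ln(0.621622) = −0.5·(-0.519875) − 0.25·(-0.475423) = 0.3788.

0.3788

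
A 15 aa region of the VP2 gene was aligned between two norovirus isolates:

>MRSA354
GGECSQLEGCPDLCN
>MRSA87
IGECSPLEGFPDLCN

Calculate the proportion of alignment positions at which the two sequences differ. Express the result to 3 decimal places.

0.200

Mismatches occur at site 1 (G↔I), site 6 (Q↔P), site 10 (C↔F).
There are 3 differences over 15 sites, so p = 3/15 = 0.200.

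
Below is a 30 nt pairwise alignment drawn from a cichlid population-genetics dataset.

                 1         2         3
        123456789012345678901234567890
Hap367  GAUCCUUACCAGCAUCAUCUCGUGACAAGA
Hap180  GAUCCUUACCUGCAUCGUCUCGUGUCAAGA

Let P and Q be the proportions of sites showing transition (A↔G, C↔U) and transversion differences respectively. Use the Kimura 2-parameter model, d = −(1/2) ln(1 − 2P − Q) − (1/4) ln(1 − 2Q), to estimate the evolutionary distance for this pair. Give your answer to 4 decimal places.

0.1073

Mismatches occur at site 11 (A↔U, transversion), site 17 (A↔G, transition), site 25 (A↔U, transversion).
Of the 3 differences, 1 transition and 2 transversions over 30 sites: P = 1/30 = 0.033333, Q = 2/30 = 0.066667.
d = −0.5·ln(0.866667) − 0.25·ln(0.866666) = −0.5·(-0.143100) − 0.25·(-0.143102) = 0.1073.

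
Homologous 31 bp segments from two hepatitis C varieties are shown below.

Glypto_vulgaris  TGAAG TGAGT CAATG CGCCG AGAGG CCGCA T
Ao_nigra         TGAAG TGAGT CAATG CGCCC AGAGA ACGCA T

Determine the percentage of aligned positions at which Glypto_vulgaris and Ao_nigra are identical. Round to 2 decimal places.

90.32%

Differing sites — 20:G/C; 25:G/A; 26:C/A.
28 of the 31 sites match, so the percent identity is 28/31 × 100 = 90.32%.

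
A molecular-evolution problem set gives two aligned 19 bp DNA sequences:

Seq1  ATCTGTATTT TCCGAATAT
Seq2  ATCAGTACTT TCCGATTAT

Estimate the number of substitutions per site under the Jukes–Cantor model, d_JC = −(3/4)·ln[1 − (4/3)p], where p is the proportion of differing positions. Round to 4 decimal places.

Mismatches occur at site 4 (T→A), site 8 (T→C), site 16 (A→T).
p = 3/19 = 0.157895.
d = −0.75 · ln(1 − (4/3)·0.157895) = −0.75 · ln(0.789473) = −0.75 · (-0.236390) = 0.1773.

0.1773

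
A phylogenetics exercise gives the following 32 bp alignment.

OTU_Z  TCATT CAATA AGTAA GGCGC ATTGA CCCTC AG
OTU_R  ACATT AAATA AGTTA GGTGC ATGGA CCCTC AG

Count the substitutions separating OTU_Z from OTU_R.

5

Mismatches occur at site 1 (T/A), site 6 (C/A), site 14 (A/T), site 18 (C/T), site 23 (T/G).
That gives 5 mismatches out of 32 aligned sites, so the Hamming distance is 5.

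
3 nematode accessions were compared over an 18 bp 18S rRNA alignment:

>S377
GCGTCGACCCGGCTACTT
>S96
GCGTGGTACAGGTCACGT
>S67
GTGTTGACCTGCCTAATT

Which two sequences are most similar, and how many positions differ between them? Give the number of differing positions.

Pairwise Hamming distances:
  S377 vs S96: 7
  S377 vs S67: 5
  S96 vs S67: 10
The smallest is 5, between S377 and S67.

5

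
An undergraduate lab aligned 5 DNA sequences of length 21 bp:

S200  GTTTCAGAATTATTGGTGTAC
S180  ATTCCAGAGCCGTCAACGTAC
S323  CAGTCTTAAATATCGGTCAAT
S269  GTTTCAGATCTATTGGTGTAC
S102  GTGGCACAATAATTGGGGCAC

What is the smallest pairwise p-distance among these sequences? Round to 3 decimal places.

Pairwise Hamming distances:
  S200 vs S180: 10
  S200 vs S323: 10
  S200 vs S269: 2
  S200 vs S102: 6
  S180 vs S323: 16
  S180 vs S269: 9
  S180 vs S102: 13
  S323 vs S269: 11
  S323 vs S102: 12
  S269 vs S102: 8
The smallest is 2 mismatches, between S200 and S269; p = 2/21 = 0.095.

0.095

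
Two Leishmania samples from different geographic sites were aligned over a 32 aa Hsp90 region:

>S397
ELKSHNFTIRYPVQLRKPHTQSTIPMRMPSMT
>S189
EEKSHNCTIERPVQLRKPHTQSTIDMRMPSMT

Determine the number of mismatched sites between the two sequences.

5

The sequences differ at positions 2 (L/E), 7 (F/C), 10 (R/E), 11 (Y/R), 25 (P/D).
That gives 5 mismatches out of 32 aligned sites, so the Hamming distance is 5.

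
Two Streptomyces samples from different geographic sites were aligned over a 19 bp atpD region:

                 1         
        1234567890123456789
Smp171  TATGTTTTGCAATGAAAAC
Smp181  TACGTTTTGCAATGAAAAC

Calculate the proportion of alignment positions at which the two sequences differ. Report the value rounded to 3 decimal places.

0.053

A single mismatch occurs at site 3 (T→C).
There are 1 differences over 19 sites, so p = 1/19 = 0.053.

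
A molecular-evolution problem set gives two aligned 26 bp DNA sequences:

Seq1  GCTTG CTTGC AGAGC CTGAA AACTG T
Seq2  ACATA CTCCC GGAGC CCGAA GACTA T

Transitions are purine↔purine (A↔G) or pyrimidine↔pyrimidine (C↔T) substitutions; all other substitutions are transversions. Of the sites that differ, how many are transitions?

Mismatches occur at site 1 (G↔A, transition), site 3 (T↔A, transversion), site 5 (G↔A, transition), site 8 (T↔C, transition), site 9 (G↔C, transversion), site 11 (A↔G, transition), site 17 (T↔C, transition), site 21 (A↔G, transition), site 25 (G↔A, transition).
Of the 9 differences, 7 transitions and 2 transversions, so the answer is 7.

7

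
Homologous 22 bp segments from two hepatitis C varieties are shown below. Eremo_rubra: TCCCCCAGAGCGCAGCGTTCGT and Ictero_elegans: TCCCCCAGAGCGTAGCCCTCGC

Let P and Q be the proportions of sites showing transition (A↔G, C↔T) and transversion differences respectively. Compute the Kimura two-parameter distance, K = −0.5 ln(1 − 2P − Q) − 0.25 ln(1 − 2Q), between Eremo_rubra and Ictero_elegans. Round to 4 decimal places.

Mismatches occur at site 13 (C↔T, transition), site 17 (G↔C, transversion), site 18 (T↔C, transition), site 22 (T↔C, transition).
Of the 4 differences, 3 transitions and 1 transversion over 22 sites: P = 3/22 = 0.136364, Q = 1/22 = 0.045455.
d = −0.5·ln(0.681817) − 0.25·ln(0.909090) = −0.5·(-0.382994) − 0.25·(-0.095311) = 0.2153.

0.2153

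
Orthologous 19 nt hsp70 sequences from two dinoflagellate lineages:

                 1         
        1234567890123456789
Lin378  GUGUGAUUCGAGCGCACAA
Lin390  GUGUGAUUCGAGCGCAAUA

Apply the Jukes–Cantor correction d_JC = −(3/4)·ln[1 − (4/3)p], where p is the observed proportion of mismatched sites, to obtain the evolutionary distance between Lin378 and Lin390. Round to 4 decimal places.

Differing sites — 17:C/A; 18:A/U.
p = 2/19 = 0.105263.
d = −0.75 · ln(1 − (4/3)·0.105263) = −0.75 · ln(0.859649) = −0.75 · (-0.151231) = 0.1134.

0.1134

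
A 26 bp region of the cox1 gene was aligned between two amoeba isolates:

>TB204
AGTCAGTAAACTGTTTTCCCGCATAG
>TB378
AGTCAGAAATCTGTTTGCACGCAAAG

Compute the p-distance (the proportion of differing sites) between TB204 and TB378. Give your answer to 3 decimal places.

Mismatches occur at site 7 (T→A), site 10 (A→T), site 17 (T→G), site 19 (C→A), site 24 (T→A).
There are 5 differences over 26 sites, so p = 5/26 = 0.192.

0.192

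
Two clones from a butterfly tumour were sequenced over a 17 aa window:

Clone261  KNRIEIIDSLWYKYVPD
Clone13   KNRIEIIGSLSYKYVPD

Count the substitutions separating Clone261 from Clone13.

Differing sites — 8:D/G; 11:W/S.
That gives 2 mismatches out of 17 aligned sites, so the Hamming distance is 2.

2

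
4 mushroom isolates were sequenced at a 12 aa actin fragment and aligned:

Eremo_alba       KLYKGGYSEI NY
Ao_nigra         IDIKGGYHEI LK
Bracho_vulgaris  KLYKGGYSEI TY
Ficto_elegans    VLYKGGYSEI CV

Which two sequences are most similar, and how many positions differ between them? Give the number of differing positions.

Pairwise Hamming distances:
  Eremo_alba vs Ao_nigra: 6
  Eremo_alba vs Bracho_vulgaris: 1
  Eremo_alba vs Ficto_elegans: 3
  Ao_nigra vs Bracho_vulgaris: 6
  Ao_nigra vs Ficto_elegans: 6
  Bracho_vulgaris vs Ficto_elegans: 3
The smallest is 1, between Eremo_alba and Bracho_vulgaris.

1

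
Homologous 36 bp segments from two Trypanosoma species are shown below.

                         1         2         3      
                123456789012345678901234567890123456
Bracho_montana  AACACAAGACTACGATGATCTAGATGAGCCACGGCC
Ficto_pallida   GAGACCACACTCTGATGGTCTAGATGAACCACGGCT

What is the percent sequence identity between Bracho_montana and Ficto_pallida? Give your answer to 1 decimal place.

75.0%

The sequences differ at positions 1 (A/G), 3 (C/G), 6 (A/C), 8 (G/C), 12 (A/C), 13 (C/T), 18 (A/G), 28 (G/A), 36 (C/T).
27 of the 36 sites match, so the percent identity is 27/36 × 100 = 75.0%.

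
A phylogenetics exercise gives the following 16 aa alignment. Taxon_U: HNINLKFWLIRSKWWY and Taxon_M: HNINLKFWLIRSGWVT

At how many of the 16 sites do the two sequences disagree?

The sequences differ at positions 13 (K/G), 15 (W/V), 16 (Y/T).
That gives 3 mismatches out of 16 aligned sites, so the Hamming distance is 3.

3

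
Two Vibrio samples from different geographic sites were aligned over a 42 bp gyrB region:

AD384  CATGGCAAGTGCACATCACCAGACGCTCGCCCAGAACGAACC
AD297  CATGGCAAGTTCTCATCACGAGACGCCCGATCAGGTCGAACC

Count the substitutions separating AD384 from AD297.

8

Mismatches occur at site 11 (G/T), site 13 (A/T), site 20 (C/G), site 27 (T/C), site 30 (C/A), site 31 (C/T), site 35 (A/G), site 36 (A/T).
That gives 8 mismatches out of 42 aligned sites, so the Hamming distance is 8.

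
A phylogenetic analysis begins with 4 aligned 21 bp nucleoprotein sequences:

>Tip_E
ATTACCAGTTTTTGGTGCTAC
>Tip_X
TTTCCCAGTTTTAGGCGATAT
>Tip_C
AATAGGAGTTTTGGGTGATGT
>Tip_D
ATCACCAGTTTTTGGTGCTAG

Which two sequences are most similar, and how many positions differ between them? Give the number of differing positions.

2

Pairwise Hamming distances:
  Tip_E vs Tip_X: 6
  Tip_E vs Tip_C: 7
  Tip_E vs Tip_D: 2
  Tip_X vs Tip_C: 8
  Tip_X vs Tip_D: 7
  Tip_C vs Tip_D: 8
The smallest is 2, between Tip_E and Tip_D.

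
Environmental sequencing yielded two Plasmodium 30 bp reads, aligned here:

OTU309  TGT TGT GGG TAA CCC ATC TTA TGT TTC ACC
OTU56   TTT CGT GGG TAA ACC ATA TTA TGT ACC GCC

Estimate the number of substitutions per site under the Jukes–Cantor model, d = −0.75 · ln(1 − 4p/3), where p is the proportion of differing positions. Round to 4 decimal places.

Mismatches occur at site 2 (G→T), site 4 (T→C), site 13 (C→A), site 18 (C→A), site 25 (T→A), site 26 (T→C), site 28 (A→G).
p = 7/30 = 0.233333.
d = −0.75 · ln(1 − (4/3)·0.233333) = −0.75 · ln(0.688889) = −0.75 · (-0.372675) = 0.2795.

0.2795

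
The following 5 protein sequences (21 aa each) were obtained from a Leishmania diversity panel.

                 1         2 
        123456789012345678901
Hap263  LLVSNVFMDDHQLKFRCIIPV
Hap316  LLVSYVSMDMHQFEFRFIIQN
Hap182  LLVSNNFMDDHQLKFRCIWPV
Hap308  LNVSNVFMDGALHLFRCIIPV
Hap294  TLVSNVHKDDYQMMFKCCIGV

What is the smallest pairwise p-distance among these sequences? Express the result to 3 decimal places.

0.095

Pairwise Hamming distances:
  Hap263 vs Hap316: 8
  Hap263 vs Hap182: 2
  Hap263 vs Hap308: 6
  Hap263 vs Hap294: 9
  Hap316 vs Hap182: 10
  Hap316 vs Hap308: 11
  Hap316 vs Hap294: 13
  Hap182 vs Hap308: 8
  Hap182 vs Hap294: 11
  Hap308 vs Hap294: 12
The smallest is 2 mismatches, between Hap263 and Hap182; p = 2/21 = 0.095.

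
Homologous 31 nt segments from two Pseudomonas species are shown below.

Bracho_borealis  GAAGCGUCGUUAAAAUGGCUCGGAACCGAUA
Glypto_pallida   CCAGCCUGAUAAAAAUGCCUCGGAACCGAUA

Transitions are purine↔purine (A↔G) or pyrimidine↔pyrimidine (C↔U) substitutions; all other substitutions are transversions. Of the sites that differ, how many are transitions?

The sequences differ at positions 1 (G/C, transversion), 2 (A/C, transversion), 6 (G/C, transversion), 8 (C/G, transversion), 9 (G/A, transition), 11 (U/A, transversion), 18 (G/C, transversion).
Of the 7 differences, 1 transition and 6 transversions, so the answer is 1.

1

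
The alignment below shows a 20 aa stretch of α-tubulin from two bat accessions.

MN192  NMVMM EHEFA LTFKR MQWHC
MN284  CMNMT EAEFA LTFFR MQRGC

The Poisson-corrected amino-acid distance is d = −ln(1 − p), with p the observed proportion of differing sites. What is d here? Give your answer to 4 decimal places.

0.4308

Mismatches occur at site 1 (N↔C), site 3 (V↔N), site 5 (M↔T), site 7 (H↔A), site 14 (K↔F), site 18 (W↔R), site 19 (H↔G).
p = 7/20 = 0.350000.
d = −ln(1 − 0.350000) = −ln(0.650000) = 0.4308.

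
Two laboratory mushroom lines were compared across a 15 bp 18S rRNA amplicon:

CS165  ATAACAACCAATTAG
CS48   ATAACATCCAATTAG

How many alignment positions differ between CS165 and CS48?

Differing sites — 7:A/T.
That gives 1 mismatch out of 15 aligned sites, so the Hamming distance is 1.

1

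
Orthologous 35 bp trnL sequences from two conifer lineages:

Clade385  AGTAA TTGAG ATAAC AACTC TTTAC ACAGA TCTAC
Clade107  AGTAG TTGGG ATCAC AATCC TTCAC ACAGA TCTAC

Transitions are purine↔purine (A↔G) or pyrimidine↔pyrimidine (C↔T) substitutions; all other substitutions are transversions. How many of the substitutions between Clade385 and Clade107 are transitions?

5

Differing sites — 5:A/G (Ti); 9:A/G (Ti); 13:A/C (Tv); 18:C/T (Ti); 19:T/C (Ti); 23:T/C (Ti).
Of the 6 differences, 5 transitions and 1 transversion, so the answer is 5.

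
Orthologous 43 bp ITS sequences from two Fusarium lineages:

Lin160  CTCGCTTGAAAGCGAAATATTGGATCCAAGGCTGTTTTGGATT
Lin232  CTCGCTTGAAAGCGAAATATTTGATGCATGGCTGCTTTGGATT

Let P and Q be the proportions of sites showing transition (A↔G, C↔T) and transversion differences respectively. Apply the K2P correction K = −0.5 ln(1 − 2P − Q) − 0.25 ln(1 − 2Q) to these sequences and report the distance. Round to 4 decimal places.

Differing sites — 22:G/T (Tv); 26:C/G (Tv); 29:A/T (Tv); 35:T/C (Ti).
Of the 4 differences, 1 transition and 3 transversions over 43 sites: P = 1/43 = 0.023256, Q = 3/43 = 0.069767.
d = −0.5·ln(0.883721) − 0.25·ln(0.860466) = −0.5·(-0.123614) − 0.25·(-0.150281) = 0.0994.

0.0994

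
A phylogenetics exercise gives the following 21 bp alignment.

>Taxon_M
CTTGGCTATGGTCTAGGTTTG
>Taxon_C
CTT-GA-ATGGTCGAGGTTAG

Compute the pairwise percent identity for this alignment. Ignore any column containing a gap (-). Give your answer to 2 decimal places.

84.21%

Excluding the 2 gap columns leaves 19 comparable sites.
Differing sites — 6:C/A; 14:T/G; 20:T/A.
16 of the 19 comparable sites match, so the percent identity is 16/19 × 100 = 84.21%.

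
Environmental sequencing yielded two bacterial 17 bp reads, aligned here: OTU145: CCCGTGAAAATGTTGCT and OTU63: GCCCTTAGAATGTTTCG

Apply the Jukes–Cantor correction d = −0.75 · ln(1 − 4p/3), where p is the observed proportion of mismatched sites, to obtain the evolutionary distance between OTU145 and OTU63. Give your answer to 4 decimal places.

0.4770

The sequences differ at positions 1 (C/G), 4 (G/C), 6 (G/T), 8 (A/G), 15 (G/T), 17 (T/G).
p = 6/17 = 0.352941.
d = −0.75 · ln(1 − (4/3)·0.352941) = −0.75 · ln(0.529412) = −0.75 · (-0.635988) = 0.4770.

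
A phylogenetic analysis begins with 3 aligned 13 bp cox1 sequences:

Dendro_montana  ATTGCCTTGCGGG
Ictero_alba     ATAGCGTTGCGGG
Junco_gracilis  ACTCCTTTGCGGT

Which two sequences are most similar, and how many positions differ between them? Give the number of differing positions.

Pairwise Hamming distances:
  Dendro_montana vs Ictero_alba: 2
  Dendro_montana vs Junco_gracilis: 4
  Ictero_alba vs Junco_gracilis: 5
The smallest is 2, between Dendro_montana and Ictero_alba.

2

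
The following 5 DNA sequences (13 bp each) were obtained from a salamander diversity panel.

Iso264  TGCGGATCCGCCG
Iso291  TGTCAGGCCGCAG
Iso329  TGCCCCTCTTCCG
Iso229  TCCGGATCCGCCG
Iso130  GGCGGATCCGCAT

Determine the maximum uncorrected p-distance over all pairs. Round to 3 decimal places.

Pairwise Hamming distances:
  Iso264 vs Iso291: 6
  Iso264 vs Iso329: 5
  Iso264 vs Iso229: 1
  Iso264 vs Iso130: 3
  Iso291 vs Iso329: 7
  Iso291 vs Iso229: 7
  Iso291 vs Iso130: 7
  Iso329 vs Iso229: 6
  Iso329 vs Iso130: 8
  Iso229 vs Iso130: 4
The largest is 8 mismatches, between Iso329 and Iso130; p = 8/13 = 0.615.

0.615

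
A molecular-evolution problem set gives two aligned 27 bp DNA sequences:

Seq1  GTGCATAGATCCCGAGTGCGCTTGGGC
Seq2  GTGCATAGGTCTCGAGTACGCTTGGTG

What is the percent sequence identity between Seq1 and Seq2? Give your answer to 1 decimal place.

The sequences differ at positions 9 (A/G), 12 (C/T), 18 (G/A), 26 (G/T), 27 (C/G).
22 of the 27 sites match, so the percent identity is 22/27 × 100 = 81.5%.

81.5%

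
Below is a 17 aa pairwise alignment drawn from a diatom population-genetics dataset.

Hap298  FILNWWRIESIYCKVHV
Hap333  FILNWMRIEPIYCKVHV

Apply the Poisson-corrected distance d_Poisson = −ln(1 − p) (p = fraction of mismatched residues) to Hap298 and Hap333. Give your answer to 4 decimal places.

The sequences differ at positions 6 (W/M), 10 (S/P).
p = 2/17 = 0.117647.
d = −ln(1 − 0.117647) = −ln(0.882353) = 0.1252.

0.1252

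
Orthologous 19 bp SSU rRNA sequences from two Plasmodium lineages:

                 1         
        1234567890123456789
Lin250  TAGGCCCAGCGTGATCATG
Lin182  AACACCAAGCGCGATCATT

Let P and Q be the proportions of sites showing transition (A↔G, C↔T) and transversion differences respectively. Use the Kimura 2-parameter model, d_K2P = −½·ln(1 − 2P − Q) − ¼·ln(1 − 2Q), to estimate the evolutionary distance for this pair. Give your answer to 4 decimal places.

Mismatches occur at site 1 (T↔A, transversion), site 3 (G↔C, transversion), site 4 (G↔A, transition), site 7 (C↔A, transversion), site 12 (T↔C, transition), site 19 (G↔T, transversion).
Of the 6 differences, 2 transitions and 4 transversions over 19 sites: P = 2/19 = 0.105263, Q = 4/19 = 0.210526.
d = −0.5·ln(0.578948) − 0.25·ln(0.578948) = −0.5·(-0.546543) − 0.25·(-0.546543) = 0.4099.

0.4099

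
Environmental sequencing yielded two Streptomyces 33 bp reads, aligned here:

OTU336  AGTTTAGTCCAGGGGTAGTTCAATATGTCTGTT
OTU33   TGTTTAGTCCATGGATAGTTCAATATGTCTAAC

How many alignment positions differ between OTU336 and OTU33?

6

Differing sites — 1:A/T; 12:G/T; 15:G/A; 31:G/A; 32:T/A; 33:T/C.
That gives 6 mismatches out of 33 aligned sites, so the Hamming distance is 6.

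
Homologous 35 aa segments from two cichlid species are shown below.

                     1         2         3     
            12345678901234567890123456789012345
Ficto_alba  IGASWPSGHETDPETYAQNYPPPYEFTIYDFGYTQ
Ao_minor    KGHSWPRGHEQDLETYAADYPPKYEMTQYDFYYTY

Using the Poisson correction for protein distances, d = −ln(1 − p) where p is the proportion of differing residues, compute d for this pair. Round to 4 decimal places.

The sequences differ at positions 1 (I/K), 3 (A/H), 7 (S/R), 11 (T/Q), 13 (P/L), 18 (Q/A), 19 (N/D), 23 (P/K), 26 (F/M), 28 (I/Q), 32 (G/Y), 35 (Q/Y).
p = 12/35 = 0.342857.
d = −ln(1 − 0.342857) = −ln(0.657143) = 0.4199.

0.4199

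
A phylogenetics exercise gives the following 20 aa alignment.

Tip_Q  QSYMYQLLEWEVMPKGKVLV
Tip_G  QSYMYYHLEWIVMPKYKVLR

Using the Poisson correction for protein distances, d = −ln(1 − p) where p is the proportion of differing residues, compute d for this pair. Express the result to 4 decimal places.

0.2877

Mismatches occur at site 6 (Q/Y), site 7 (L/H), site 11 (E/I), site 16 (G/Y), site 20 (V/R).
p = 5/20 = 0.250000.
d = −ln(1 − 0.250000) = −ln(0.750000) = 0.2877.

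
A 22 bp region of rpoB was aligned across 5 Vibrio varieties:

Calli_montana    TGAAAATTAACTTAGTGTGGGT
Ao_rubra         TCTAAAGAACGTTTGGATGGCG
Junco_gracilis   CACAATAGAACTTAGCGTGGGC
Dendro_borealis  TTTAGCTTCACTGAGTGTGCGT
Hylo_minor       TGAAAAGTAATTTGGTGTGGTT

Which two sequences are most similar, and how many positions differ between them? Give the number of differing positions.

4

Pairwise Hamming distances:
  Calli_montana vs Ao_rubra: 11
  Calli_montana vs Junco_gracilis: 8
  Calli_montana vs Dendro_borealis: 7
  Calli_montana vs Hylo_minor: 4
  Ao_rubra vs Junco_gracilis: 13
  Ao_rubra vs Dendro_borealis: 15
  Ao_rubra vs Hylo_minor: 10
  Junco_gracilis vs Dendro_borealis: 12
  Junco_gracilis vs Hylo_minor: 11
  Dendro_borealis vs Hylo_minor: 11
The smallest is 4, between Calli_montana and Hylo_minor.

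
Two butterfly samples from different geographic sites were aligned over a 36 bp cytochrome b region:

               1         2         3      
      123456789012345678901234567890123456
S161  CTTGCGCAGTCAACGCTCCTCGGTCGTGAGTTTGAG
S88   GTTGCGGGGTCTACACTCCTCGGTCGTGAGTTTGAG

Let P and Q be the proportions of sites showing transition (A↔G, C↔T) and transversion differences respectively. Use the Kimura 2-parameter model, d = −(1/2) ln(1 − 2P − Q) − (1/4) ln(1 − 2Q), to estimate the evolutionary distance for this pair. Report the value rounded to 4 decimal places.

The sequences differ at positions 1 (C/G, transversion), 7 (C/G, transversion), 8 (A/G, transition), 12 (A/T, transversion), 15 (G/A, transition).
Of the 5 differences, 2 transitions and 3 transversions over 36 sites: P = 2/36 = 0.055556, Q = 3/36 = 0.083333.
d = −0.5·ln(0.805555) − 0.25·ln(0.833334) = −0.5·(-0.216224) − 0.25·(-0.182321) = 0.1537.

0.1537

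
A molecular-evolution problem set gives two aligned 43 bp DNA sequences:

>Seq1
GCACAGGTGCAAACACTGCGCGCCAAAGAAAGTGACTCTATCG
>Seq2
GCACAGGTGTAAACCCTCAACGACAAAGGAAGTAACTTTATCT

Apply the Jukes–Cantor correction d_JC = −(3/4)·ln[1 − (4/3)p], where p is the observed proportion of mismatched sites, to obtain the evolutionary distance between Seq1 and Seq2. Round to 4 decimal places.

0.2784

Mismatches occur at site 10 (C/T), site 15 (A/C), site 18 (G/C), site 19 (C/A), site 20 (G/A), site 23 (C/A), site 29 (A/G), site 34 (G/A), site 38 (C/T), site 43 (G/T).
p = 10/43 = 0.232558.
d = −0.75 · ln(1 − (4/3)·0.232558) = −0.75 · ln(0.689923) = −0.75 · (-0.371175) = 0.2784.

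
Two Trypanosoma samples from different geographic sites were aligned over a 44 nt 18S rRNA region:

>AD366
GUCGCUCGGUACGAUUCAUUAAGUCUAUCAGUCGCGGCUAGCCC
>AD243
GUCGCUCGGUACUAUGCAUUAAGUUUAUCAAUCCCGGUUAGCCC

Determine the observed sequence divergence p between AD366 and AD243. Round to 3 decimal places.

The sequences differ at positions 13 (G/U), 16 (U/G), 25 (C/U), 31 (G/A), 34 (G/C), 38 (C/U).
There are 6 differences over 44 sites, so p = 6/44 = 0.136.

0.136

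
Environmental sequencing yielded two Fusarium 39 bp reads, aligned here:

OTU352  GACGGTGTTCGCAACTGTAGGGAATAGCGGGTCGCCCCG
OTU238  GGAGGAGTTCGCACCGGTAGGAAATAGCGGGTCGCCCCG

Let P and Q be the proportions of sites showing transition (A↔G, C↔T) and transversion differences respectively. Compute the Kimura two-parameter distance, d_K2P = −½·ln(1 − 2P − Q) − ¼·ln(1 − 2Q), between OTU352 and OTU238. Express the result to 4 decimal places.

0.1722

The sequences differ at positions 2 (A/G, transition), 3 (C/A, transversion), 6 (T/A, transversion), 14 (A/C, transversion), 16 (T/G, transversion), 22 (G/A, transition).
Of the 6 differences, 2 transitions and 4 transversions over 39 sites: P = 2/39 = 0.051282, Q = 4/39 = 0.102564.
d = −0.5·ln(0.794872) − 0.25·ln(0.794872) = −0.5·(-0.229574) − 0.25·(-0.229574) = 0.1722.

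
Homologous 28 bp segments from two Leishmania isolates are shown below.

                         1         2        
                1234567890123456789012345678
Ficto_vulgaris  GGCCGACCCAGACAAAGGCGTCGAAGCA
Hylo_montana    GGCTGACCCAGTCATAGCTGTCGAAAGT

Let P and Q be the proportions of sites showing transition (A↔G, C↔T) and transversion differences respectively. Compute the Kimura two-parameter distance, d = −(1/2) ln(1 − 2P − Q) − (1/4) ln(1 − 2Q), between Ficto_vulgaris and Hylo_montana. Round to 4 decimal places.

0.3600

Mismatches occur at site 4 (C/T, transition), site 12 (A/T, transversion), site 15 (A/T, transversion), site 18 (G/C, transversion), site 19 (C/T, transition), site 26 (G/A, transition), site 27 (C/G, transversion), site 28 (A/T, transversion).
Of the 8 differences, 3 transitions and 5 transversions over 28 sites: P = 3/28 = 0.107143, Q = 5/28 = 0.178571.
d = −0.5·ln(0.607143) − 0.25·ln(0.642858) = −0.5·(-0.498991) − 0.25·(-0.441831) = 0.3600.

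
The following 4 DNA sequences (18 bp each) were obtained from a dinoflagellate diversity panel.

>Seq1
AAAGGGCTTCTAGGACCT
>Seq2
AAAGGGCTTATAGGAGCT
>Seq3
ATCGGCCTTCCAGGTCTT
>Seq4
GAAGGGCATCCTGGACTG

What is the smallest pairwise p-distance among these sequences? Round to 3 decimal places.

0.111

Pairwise Hamming distances:
  Seq1 vs Seq2: 2
  Seq1 vs Seq3: 6
  Seq1 vs Seq4: 6
  Seq2 vs Seq3: 8
  Seq2 vs Seq4: 8
  Seq3 vs Seq4: 8
The smallest is 2 mismatches, between Seq1 and Seq2; p = 2/18 = 0.111.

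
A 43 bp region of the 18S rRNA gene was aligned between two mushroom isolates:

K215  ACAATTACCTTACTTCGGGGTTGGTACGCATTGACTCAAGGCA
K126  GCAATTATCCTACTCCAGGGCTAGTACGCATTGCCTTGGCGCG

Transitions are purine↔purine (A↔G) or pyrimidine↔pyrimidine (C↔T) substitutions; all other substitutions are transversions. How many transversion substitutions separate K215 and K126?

Differing sites — 1:A/G (Ti); 8:C/T (Ti); 10:T/C (Ti); 15:T/C (Ti); 17:G/A (Ti); 21:T/C (Ti); 23:G/A (Ti); 34:A/C (Tv); 37:C/T (Ti); 38:A/G (Ti); 39:A/G (Ti); 40:G/C (Tv); 43:A/G (Ti).
Of the 13 differences, 11 transitions and 2 transversions, so the answer is 2.

2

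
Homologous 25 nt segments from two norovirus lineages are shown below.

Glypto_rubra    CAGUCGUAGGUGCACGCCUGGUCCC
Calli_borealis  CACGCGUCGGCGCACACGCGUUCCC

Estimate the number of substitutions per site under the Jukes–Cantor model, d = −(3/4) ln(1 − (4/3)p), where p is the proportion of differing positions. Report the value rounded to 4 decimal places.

The sequences differ at positions 3 (G/C), 4 (U/G), 8 (A/C), 11 (U/C), 16 (G/A), 18 (C/G), 19 (U/C), 21 (G/U).
p = 8/25 = 0.320000.
d = −0.75 · ln(1 − (4/3)·0.320000) = −0.75 · ln(0.573333) = −0.75 · (-0.556289) = 0.4172.

0.4172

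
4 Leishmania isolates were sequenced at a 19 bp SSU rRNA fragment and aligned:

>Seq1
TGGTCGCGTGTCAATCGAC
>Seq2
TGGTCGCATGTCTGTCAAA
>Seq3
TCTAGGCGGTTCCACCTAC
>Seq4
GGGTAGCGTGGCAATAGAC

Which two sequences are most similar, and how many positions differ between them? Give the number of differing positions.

Pairwise Hamming distances:
  Seq1 vs Seq2: 5
  Seq1 vs Seq3: 9
  Seq1 vs Seq4: 4
  Seq2 vs Seq3: 12
  Seq2 vs Seq4: 9
  Seq3 vs Seq4: 12
The smallest is 4, between Seq1 and Seq4.

4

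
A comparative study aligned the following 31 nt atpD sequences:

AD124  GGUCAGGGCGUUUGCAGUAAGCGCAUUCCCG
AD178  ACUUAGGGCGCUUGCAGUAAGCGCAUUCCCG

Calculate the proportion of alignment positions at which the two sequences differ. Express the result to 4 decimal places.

0.1290

Differing sites — 1:G/A; 2:G/C; 4:C/U; 11:U/C.
There are 4 differences over 31 sites, so p = 4/31 = 0.1290.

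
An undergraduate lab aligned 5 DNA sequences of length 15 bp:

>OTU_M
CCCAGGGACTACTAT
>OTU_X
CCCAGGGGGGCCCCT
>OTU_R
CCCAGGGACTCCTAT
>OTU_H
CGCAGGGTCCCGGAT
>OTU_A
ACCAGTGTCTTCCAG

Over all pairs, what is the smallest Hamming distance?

Pairwise Hamming distances:
  OTU_M vs OTU_X: 6
  OTU_M vs OTU_R: 1
  OTU_M vs OTU_H: 6
  OTU_M vs OTU_A: 6
  OTU_X vs OTU_R: 5
  OTU_X vs OTU_H: 7
  OTU_X vs OTU_A: 8
  OTU_R vs OTU_H: 5
  OTU_R vs OTU_A: 6
  OTU_H vs OTU_A: 8
The smallest is 1, between OTU_M and OTU_R.

1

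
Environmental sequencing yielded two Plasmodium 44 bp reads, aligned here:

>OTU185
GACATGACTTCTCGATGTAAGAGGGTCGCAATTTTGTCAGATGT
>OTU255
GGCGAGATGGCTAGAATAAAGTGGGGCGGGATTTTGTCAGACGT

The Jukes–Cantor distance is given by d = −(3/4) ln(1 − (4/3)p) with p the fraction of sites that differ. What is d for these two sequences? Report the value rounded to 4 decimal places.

Mismatches occur at site 2 (A/G), site 4 (A/G), site 5 (T/A), site 8 (C/T), site 9 (T/G), site 10 (T/G), site 13 (C/A), site 16 (T/A), site 17 (G/T), site 18 (T/A), site 22 (A/T), site 26 (T/G), site 29 (C/G), site 30 (A/G), site 42 (T/C).
p = 15/44 = 0.340909.
d = −0.75 · ln(1 − (4/3)·0.340909) = −0.75 · ln(0.545455) = −0.75 · (-0.606135) = 0.4546.

0.4546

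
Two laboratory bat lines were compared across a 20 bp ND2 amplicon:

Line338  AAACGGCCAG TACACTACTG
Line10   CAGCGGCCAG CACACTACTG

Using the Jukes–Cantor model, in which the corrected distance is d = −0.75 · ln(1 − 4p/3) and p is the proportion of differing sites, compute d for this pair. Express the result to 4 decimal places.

Differing sites — 1:A/C; 3:A/G; 11:T/C.
p = 3/20 = 0.150000.
d = −0.75 · ln(1 − (4/3)·0.150000) = −0.75 · ln(0.800000) = −0.75 · (-0.223144) = 0.1674.

0.1674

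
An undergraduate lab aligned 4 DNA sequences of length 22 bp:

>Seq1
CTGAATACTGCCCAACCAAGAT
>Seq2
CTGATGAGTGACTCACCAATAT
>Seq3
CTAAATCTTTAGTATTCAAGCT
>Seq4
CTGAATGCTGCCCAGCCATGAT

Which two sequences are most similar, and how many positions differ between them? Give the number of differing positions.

3

Pairwise Hamming distances:
  Seq1 vs Seq2: 7
  Seq1 vs Seq3: 10
  Seq1 vs Seq4: 3
  Seq2 vs Seq3: 12
  Seq2 vs Seq4: 10
  Seq3 vs Seq4: 11
The smallest is 3, between Seq1 and Seq4.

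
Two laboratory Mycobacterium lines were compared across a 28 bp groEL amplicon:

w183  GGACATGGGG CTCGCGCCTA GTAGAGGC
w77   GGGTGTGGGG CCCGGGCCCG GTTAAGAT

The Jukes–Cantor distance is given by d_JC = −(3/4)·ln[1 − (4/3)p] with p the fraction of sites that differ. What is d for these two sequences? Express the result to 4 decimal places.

Differing sites — 3:A/G; 4:C/T; 5:A/G; 12:T/C; 15:C/G; 19:T/C; 20:A/G; 23:A/T; 24:G/A; 27:G/A; 28:C/T.
p = 11/28 = 0.392857.
d = −0.75 · ln(1 − (4/3)·0.392857) = −0.75 · ln(0.476191) = −0.75 · (-0.741936) = 0.5565.

0.5565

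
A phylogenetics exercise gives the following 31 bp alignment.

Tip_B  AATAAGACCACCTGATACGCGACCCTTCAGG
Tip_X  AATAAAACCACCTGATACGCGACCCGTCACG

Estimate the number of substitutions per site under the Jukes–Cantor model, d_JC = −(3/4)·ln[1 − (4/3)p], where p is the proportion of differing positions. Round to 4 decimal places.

0.1036

Mismatches occur at site 6 (G↔A), site 26 (T↔G), site 30 (G↔C).
p = 3/31 = 0.096774.
d = −0.75 · ln(1 − (4/3)·0.096774) = −0.75 · ln(0.870968) = −0.75 · (-0.138150) = 0.1036.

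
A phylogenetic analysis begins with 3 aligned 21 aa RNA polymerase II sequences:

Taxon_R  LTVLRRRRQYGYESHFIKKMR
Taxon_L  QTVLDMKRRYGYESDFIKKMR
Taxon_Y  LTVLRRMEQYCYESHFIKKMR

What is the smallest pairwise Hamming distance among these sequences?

3

Pairwise Hamming distances:
  Taxon_R vs Taxon_L: 6
  Taxon_R vs Taxon_Y: 3
  Taxon_L vs Taxon_Y: 8
The smallest is 3, between Taxon_R and Taxon_Y.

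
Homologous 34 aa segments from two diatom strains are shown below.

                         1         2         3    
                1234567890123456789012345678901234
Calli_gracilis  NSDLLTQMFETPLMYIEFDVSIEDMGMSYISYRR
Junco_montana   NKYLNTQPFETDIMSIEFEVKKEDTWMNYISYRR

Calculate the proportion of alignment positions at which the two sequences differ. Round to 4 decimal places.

0.3824

Differing sites — 2:S/K; 3:D/Y; 5:L/N; 8:M/P; 12:P/D; 13:L/I; 15:Y/S; 19:D/E; 21:S/K; 22:I/K; 25:M/T; 26:G/W; 28:S/N.
There are 13 differences over 34 sites, so p = 13/34 = 0.3824.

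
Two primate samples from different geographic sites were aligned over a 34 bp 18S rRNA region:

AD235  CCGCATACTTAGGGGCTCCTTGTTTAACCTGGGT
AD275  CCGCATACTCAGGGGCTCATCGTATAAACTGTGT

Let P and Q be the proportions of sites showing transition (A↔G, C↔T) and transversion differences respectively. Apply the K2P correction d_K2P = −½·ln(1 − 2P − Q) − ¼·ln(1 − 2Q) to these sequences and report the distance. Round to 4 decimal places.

0.2012

The sequences differ at positions 10 (T/C, transition), 19 (C/A, transversion), 21 (T/C, transition), 24 (T/A, transversion), 28 (C/A, transversion), 32 (G/T, transversion).
Of the 6 differences, 2 transitions and 4 transversions over 34 sites: P = 2/34 = 0.058824, Q = 4/34 = 0.117647.
d = −0.5·ln(0.764705) − 0.25·ln(0.764706) = −0.5·(-0.268265) − 0.25·(-0.268264) = 0.2012.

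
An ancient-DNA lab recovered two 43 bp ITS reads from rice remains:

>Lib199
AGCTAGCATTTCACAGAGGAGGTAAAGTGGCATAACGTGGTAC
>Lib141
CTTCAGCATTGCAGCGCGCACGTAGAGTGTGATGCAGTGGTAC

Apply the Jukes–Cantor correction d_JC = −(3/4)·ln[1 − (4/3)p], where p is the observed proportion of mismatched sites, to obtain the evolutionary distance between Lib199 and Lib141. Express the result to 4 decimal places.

Mismatches occur at site 1 (A/C), site 2 (G/T), site 3 (C/T), site 4 (T/C), site 11 (T/G), site 14 (C/G), site 15 (A/C), site 17 (A/C), site 19 (G/C), site 21 (G/C), site 25 (A/G), site 30 (G/T), site 31 (C/G), site 34 (A/G), site 35 (A/C), site 36 (C/A).
p = 16/43 = 0.372093.
d = −0.75 · ln(1 − (4/3)·0.372093) = −0.75 · ln(0.503876) = −0.75 · (-0.685425) = 0.5141.

0.5141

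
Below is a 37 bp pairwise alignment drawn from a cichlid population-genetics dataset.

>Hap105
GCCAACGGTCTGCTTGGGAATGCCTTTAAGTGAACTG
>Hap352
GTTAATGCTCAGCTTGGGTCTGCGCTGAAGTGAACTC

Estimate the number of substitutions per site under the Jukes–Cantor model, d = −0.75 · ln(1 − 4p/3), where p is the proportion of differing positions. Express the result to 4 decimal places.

Differing sites — 2:C/T; 3:C/T; 6:C/T; 8:G/C; 11:T/A; 19:A/T; 20:A/C; 24:C/G; 25:T/C; 27:T/G; 37:G/C.
p = 11/37 = 0.297297.
d = −0.75 · ln(1 − (4/3)·0.297297) = −0.75 · ln(0.603604) = −0.75 · (-0.504837) = 0.3786.

0.3786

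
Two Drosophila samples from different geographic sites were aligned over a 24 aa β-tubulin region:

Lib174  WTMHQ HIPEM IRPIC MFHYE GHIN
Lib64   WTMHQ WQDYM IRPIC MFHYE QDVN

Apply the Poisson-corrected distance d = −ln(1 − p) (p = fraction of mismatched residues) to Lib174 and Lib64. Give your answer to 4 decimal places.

The sequences differ at positions 6 (H/W), 7 (I/Q), 8 (P/D), 9 (E/Y), 21 (G/Q), 22 (H/D), 23 (I/V).
p = 7/24 = 0.291667.
d = −ln(1 − 0.291667) = −ln(0.708333) = 0.3448.

0.3448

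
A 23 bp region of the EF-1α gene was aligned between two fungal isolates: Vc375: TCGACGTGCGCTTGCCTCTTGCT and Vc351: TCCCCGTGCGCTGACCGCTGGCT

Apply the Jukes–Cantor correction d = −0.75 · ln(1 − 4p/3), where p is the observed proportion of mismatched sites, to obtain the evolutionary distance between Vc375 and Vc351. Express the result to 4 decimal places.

0.3206

The sequences differ at positions 3 (G/C), 4 (A/C), 13 (T/G), 14 (G/A), 17 (T/G), 20 (T/G).
p = 6/23 = 0.260870.
d = −0.75 · ln(1 − (4/3)·0.260870) = −0.75 · ln(0.652173) = −0.75 · (-0.427445) = 0.3206.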